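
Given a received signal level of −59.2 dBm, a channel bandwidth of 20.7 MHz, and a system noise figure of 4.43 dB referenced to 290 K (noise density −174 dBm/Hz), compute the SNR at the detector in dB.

Noise floor: N = −174 + 10 log₁₀(B) + NF
10 log₁₀(2.07×10⁷) = 73.16 dB
N = −174 + 73.16 + 4.43 = −96.41 dBm
SNR = P_sig − N = −59.2 − (−96.41) = 37.21 dB → 37.2 dB

37.2 dB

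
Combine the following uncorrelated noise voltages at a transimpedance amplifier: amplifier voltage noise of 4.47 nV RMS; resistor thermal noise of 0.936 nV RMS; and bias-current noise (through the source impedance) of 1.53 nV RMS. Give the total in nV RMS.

4.82 nV

Uncorrelated sources add in power (mean-square): V_tot = √(ΣV_i²)
V_tot = √[(4.47×10⁻⁹)² + (9.36×10⁻¹⁰)² + (1.53×10⁻⁹)²] = 4.82×10⁻⁹ V = 4.82 nV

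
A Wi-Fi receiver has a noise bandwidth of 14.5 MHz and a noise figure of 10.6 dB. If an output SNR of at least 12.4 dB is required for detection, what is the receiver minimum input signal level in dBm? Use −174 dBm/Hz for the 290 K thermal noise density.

−79.4 dBm

Sensitivity = −174 + 10 log₁₀(B) + NF + SNR_min
= −174 + 71.61 + 10.6 + 12.4
= −79.39 dBm → −79.4 dBm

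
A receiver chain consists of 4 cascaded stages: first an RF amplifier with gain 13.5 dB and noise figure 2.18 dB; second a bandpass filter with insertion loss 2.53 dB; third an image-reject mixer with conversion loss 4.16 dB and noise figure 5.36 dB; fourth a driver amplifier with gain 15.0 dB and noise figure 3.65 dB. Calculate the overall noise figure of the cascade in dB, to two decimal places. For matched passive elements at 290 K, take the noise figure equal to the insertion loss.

3.34 dB

Convert to linear (a loss of L dB is a gain of −L dB): F_i = 10^(NF_i/10), G_i = 10^(G_i,dB/10)
  Stage 1: F_1 = 10^(2.18/10) = 1.652, G_1 = 10^(13.5/10) = 22.39
  Stage 2: F_2 = 10^(2.53/10) = 1.791, G_2 = 10^(−2.53/10) = 0.5585
  Stage 3: F_3 = 10^(5.36/10) = 3.436, G_3 = 10^(−4.16/10) = 0.3837
  Stage 4: F_4 = 10^(3.65/10) = 2.317, G_4 = 10^(15.0/10) = 31.62
Friis cascade:
  F = 1.652 + (1.791 − 1)/22.39 + (3.436 − 1)/12.50 + (2.317 − 1)/4.797 = 2.157
NF = 10 log₁₀(2.157) = 3.34 dB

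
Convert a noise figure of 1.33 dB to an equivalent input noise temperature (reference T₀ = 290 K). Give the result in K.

F = 10^(1.33/10) = 1.35831
T_e = (F − 1)·T₀ = (1.35831 − 1) × 290 = 104 K

104 K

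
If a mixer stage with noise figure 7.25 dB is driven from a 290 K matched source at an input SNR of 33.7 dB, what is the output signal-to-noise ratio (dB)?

26.45 dB

By definition F = SNR_in/SNR_out, so in dB: SNR_out = SNR_in − NF
SNR_out = 33.7 − 7.25 = 26.45 dB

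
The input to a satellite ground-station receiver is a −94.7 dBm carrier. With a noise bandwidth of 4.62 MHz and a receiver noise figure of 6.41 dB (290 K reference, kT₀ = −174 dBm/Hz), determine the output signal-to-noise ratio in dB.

Noise floor: N = −174 + 10 log₁₀(B) + NF
10 log₁₀(4.62×10⁶) = 66.65 dB
N = −174 + 66.65 + 6.41 = −100.94 dBm
SNR = P_sig − N = −94.7 − (−100.94) = 6.24 dB → 6.2 dB

6.2 dB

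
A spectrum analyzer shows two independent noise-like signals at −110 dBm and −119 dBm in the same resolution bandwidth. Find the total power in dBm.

Convert to linear, add, convert back:
P₁ = 1.00×10⁻¹⁴ W, P₂ = 1.26×10⁻¹⁵ W
P_tot = 1.13×10⁻¹⁴ W → 10 log₁₀(P_tot / 10⁻³) = −109.5 dBm

−109.5 dBm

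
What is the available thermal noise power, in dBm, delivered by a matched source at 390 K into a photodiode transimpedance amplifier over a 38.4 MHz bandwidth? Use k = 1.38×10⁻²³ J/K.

−96.8 dBm

P_n = kTB = 1.38×10⁻²³ × 390 × 3.84×10⁷ = 2.07×10⁻¹³ W
In dBm: 10 log₁₀(2.07×10⁻¹³ / 10⁻³) = −96.8 dBm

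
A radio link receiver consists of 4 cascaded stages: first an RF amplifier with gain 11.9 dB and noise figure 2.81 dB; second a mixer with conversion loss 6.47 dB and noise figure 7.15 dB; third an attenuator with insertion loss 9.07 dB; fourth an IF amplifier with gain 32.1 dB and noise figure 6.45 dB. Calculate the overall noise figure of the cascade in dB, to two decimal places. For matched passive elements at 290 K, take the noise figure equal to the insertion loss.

10.83 dB

Convert to linear (a loss of L dB is a gain of −L dB): F_i = 10^(NF_i/10), G_i = 10^(G_i,dB/10)
  Stage 1: F_1 = 10^(2.81/10) = 1.910, G_1 = 10^(11.9/10) = 15.49
  Stage 2: F_2 = 10^(7.15/10) = 5.188, G_2 = 10^(−6.47/10) = 0.2254
  Stage 3: F_3 = 10^(9.07/10) = 8.072, G_3 = 10^(−9.07/10) = 0.1239
  Stage 4: F_4 = 10^(6.45/10) = 4.416, G_4 = 10^(32.1/10) = 1622
Friis cascade:
  F = 1.910 + (5.188 − 1)/15.49 + (8.072 − 1)/3.491 + (4.416 − 1)/0.4325 = 12.10
NF = 10 log₁₀(12.10) = 10.83 dB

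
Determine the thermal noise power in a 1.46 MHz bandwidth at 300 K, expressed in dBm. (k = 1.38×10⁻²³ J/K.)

P_n = kTB = 1.38×10⁻²³ × 300 × 1.46×10⁶ = 6.04×10⁻¹⁵ W
In dBm: 10 log₁₀(6.04×10⁻¹⁵ / 10⁻³) = −112.2 dBm

−112.2 dBm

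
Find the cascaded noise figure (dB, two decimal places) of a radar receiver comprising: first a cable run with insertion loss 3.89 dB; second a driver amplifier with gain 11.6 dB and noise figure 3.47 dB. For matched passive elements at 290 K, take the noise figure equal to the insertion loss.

7.36 dB

Convert to linear (a loss of L dB is a gain of −L dB): F_i = 10^(NF_i/10), G_i = 10^(G_i,dB/10)
  Stage 1: F_1 = 10^(3.89/10) = 2.449, G_1 = 10^(−3.89/10) = 0.4083
  Stage 2: F_2 = 10^(3.47/10) = 2.223, G_2 = 10^(11.6/10) = 14.45
Friis cascade:
  F = 2.449 + (2.223 − 1)/0.4083 = 5.445
NF = 10 log₁₀(5.445) = 7.36 dB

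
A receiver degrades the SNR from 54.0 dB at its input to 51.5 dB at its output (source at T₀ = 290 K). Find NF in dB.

NF (dB) = SNR_in(dB) − SNR_out(dB) when the source is at T₀
NF = 54.0 − 51.5 = 2.5 dB

2.5 dB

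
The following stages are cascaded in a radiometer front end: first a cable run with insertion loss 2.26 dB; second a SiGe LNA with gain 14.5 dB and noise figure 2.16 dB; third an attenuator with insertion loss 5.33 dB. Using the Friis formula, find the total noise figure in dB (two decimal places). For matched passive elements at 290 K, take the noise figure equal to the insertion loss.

Convert to linear (a loss of L dB is a gain of −L dB): F_i = 10^(NF_i/10), G_i = 10^(G_i,dB/10)
  Stage 1: F_1 = 10^(2.26/10) = 1.683, G_1 = 10^(−2.26/10) = 0.5943
  Stage 2: F_2 = 10^(2.16/10) = 1.644, G_2 = 10^(14.5/10) = 28.18
  Stage 3: F_3 = 10^(5.33/10) = 3.412, G_3 = 10^(−5.33/10) = 0.2931
Friis cascade:
  F = 1.683 + (1.644 − 1)/0.5943 + (3.412 − 1)/16.75 = 2.911
NF = 10 log₁₀(2.911) = 4.64 dB

4.64 dB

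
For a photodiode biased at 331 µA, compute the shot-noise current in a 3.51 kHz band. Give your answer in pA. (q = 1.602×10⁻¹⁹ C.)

610 pA

I_n = √(2qI·B)
2qI·B = 2 × 1.602×10⁻¹⁹ × 3.31×10⁻⁴ × 3.51×10³ = 3.72×10⁻¹⁹ A²
I_n = √(3.72×10⁻¹⁹) = 6.10×10⁻¹⁰ A = 610 pA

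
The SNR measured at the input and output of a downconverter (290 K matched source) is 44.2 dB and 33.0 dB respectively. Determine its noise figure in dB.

11.2 dB

NF (dB) = SNR_in(dB) − SNR_out(dB) when the source is at T₀
NF = 44.2 − 33.0 = 11.2 dB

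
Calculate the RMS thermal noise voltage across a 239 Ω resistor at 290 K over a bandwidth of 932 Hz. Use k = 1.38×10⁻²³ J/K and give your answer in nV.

59.7 nV

V_n = √(4kTRB)
4kTRB = 4 × 1.38×10⁻²³ × 290 × 2.39×10² × 9.32×10² = 3.57×10⁻¹⁵ V²
V_n = √(3.57×10⁻¹⁵) = 5.97×10⁻⁸ V = 59.7 nV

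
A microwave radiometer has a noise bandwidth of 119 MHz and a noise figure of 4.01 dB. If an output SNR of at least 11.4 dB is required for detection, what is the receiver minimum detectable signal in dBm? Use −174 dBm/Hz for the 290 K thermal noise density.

Sensitivity = −174 + 10 log₁₀(B) + NF + SNR_min
= −174 + 80.76 + 4.01 + 11.4
= −77.83 dBm → −77.8 dBm

−77.8 dBm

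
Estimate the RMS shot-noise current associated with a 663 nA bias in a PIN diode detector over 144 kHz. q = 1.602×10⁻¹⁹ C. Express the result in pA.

175 pA

I_n = √(2qI·B)
2qI·B = 2 × 1.602×10⁻¹⁹ × 6.63×10⁻⁷ × 1.44×10⁵ = 3.06×10⁻²⁰ A²
I_n = √(3.06×10⁻²⁰) = 1.75×10⁻¹⁰ A = 175 pA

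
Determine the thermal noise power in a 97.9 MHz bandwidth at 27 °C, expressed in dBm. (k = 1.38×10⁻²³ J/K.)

T = 27 °C + 273.15 = 300.15 K
P_n = kTB = 1.38×10⁻²³ × 300.15 × 9.79×10⁷ = 4.06×10⁻¹³ W
In dBm: 10 log₁₀(4.06×10⁻¹³ / 10⁻³) = −93.9 dBm

−93.9 dBm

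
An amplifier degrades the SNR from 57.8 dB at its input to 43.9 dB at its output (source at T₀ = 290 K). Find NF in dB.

13.9 dB

NF (dB) = SNR_in(dB) − SNR_out(dB) when the source is at T₀
NF = 57.8 − 43.9 = 13.9 dB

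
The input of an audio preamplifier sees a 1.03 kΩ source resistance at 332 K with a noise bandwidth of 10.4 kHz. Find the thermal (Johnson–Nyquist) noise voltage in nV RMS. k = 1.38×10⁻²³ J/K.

V_n = √(4kTRB)
4kTRB = 4 × 1.38×10⁻²³ × 332 × 1.03×10³ × 1.04×10⁴ = 1.96×10⁻¹³ V²
V_n = √(1.96×10⁻¹³) = 4.43×10⁻⁷ V = 443 nV

443 nV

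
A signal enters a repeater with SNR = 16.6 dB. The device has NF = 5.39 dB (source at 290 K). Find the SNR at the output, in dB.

11.21 dB

By definition F = SNR_in/SNR_out, so in dB: SNR_out = SNR_in − NF
SNR_out = 16.6 − 5.39 = 11.21 dB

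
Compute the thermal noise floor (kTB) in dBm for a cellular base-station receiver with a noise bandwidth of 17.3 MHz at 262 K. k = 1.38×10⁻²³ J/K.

−102.0 dBm

P_n = kTB = 1.38×10⁻²³ × 262 × 1.73×10⁷ = 6.25×10⁻¹⁴ W
In dBm: 10 log₁₀(6.25×10⁻¹⁴ / 10⁻³) = −102.0 dBm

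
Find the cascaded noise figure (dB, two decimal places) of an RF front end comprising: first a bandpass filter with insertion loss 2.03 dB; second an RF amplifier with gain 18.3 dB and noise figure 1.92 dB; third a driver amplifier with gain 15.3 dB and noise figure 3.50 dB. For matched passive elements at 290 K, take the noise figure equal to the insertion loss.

4.00 dB

Convert to linear (a loss of L dB is a gain of −L dB): F_i = 10^(NF_i/10), G_i = 10^(G_i,dB/10)
  Stage 1: F_1 = 10^(2.03/10) = 1.596, G_1 = 10^(−2.03/10) = 0.6266
  Stage 2: F_2 = 10^(1.92/10) = 1.556, G_2 = 10^(18.3/10) = 67.61
  Stage 3: F_3 = 10^(3.50/10) = 2.239, G_3 = 10^(15.3/10) = 33.88
Friis cascade:
  F = 1.596 + (1.556 − 1)/0.6266 + (2.239 − 1)/42.36 = 2.512
NF = 10 log₁₀(2.512) = 4.00 dB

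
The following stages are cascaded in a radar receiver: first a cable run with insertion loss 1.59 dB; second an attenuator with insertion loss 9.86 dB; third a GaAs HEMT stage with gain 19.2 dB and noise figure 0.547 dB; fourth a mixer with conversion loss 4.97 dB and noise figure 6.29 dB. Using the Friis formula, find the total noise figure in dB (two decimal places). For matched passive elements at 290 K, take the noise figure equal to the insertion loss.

12.14 dB

Convert to linear (a loss of L dB is a gain of −L dB): F_i = 10^(NF_i/10), G_i = 10^(G_i,dB/10)
  Stage 1: F_1 = 10^(1.59/10) = 1.442, G_1 = 10^(−1.59/10) = 0.6934
  Stage 2: F_2 = 10^(9.86/10) = 9.683, G_2 = 10^(−9.86/10) = 0.1033
  Stage 3: F_3 = 10^(0.547/10) = 1.134, G_3 = 10^(19.2/10) = 83.18
  Stage 4: F_4 = 10^(6.29/10) = 4.256, G_4 = 10^(−4.97/10) = 0.3184
Friis cascade:
  F = 1.442 + (9.683 − 1)/0.6934 + (1.134 − 1)/0.07161 + (4.256 − 1)/5.957 = 16.38
NF = 10 log₁₀(16.38) = 12.14 dB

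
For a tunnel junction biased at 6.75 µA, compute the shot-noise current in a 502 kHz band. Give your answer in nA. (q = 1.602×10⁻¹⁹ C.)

I_n = √(2qI·B)
2qI·B = 2 × 1.602×10⁻¹⁹ × 6.75×10⁻⁶ × 5.02×10⁵ = 1.09×10⁻¹⁸ A²
I_n = √(1.09×10⁻¹⁸) = 1.04×10⁻⁹ A = 1.04 nA

1.04 nA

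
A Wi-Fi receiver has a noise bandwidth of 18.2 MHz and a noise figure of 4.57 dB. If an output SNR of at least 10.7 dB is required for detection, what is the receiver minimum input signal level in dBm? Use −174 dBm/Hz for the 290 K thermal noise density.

Sensitivity = −174 + 10 log₁₀(B) + NF + SNR_min
= −174 + 72.6 + 4.57 + 10.7
= −86.13 dBm → −86.1 dBm

−86.1 dBm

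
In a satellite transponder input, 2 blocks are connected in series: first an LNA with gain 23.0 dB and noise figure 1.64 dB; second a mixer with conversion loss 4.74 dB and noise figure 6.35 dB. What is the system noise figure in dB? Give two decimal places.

Convert to linear (a loss of L dB is a gain of −L dB): F_i = 10^(NF_i/10), G_i = 10^(G_i,dB/10)
  Stage 1: F_1 = 10^(1.64/10) = 1.459, G_1 = 10^(23.0/10) = 199.5
  Stage 2: F_2 = 10^(6.35/10) = 4.315, G_2 = 10^(−4.74/10) = 0.3357
Friis cascade:
  F = 1.459 + (4.315 − 1)/199.5 = 1.475
NF = 10 log₁₀(1.475) = 1.69 dB

1.69 dB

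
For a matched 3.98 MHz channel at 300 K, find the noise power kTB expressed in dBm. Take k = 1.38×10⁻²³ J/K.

P_n = kTB = 1.38×10⁻²³ × 300 × 3.98×10⁶ = 1.65×10⁻¹⁴ W
In dBm: 10 log₁₀(1.65×10⁻¹⁴ / 10⁻³) = −107.8 dBm

−107.8 dBm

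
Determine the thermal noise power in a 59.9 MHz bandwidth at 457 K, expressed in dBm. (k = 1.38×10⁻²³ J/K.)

−94.2 dBm

P_n = kTB = 1.38×10⁻²³ × 457 × 5.99×10⁷ = 3.78×10⁻¹³ W
In dBm: 10 log₁₀(3.78×10⁻¹³ / 10⁻³) = −94.2 dBm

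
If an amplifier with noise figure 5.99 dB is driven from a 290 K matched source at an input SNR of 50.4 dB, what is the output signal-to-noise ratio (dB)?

By definition F = SNR_in/SNR_out, so in dB: SNR_out = SNR_in − NF
SNR_out = 50.4 − 5.99 = 44.41 dB

44.41 dB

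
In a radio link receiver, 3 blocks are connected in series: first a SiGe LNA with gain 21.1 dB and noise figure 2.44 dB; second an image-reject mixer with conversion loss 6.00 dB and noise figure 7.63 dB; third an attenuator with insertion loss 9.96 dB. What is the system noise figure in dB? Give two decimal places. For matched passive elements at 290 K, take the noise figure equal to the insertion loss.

Convert to linear (a loss of L dB is a gain of −L dB): F_i = 10^(NF_i/10), G_i = 10^(G_i,dB/10)
  Stage 1: F_1 = 10^(2.44/10) = 1.754, G_1 = 10^(21.1/10) = 128.8
  Stage 2: F_2 = 10^(7.63/10) = 5.794, G_2 = 10^(−6.00/10) = 0.2512
  Stage 3: F_3 = 10^(9.96/10) = 9.908, G_3 = 10^(−9.96/10) = 0.1009
Friis cascade:
  F = 1.754 + (5.794 − 1)/128.8 + (9.908 − 1)/32.36 = 2.066
NF = 10 log₁₀(2.066) = 3.15 dB

3.15 dB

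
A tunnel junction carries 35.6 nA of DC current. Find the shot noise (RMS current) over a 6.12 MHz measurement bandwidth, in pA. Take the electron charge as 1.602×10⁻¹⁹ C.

I_n = √(2qI·B)
2qI·B = 2 × 1.602×10⁻¹⁹ × 3.56×10⁻⁸ × 6.12×10⁶ = 6.98×10⁻²⁰ A²
I_n = √(6.98×10⁻²⁰) = 2.64×10⁻¹⁰ A = 264 pA

264 pA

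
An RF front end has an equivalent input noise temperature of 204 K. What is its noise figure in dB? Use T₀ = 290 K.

F = 1 + T_e/T₀ = 1 + 204/290 = 1.70345
NF = 10 log₁₀(1.70345) = 2.31 dB

2.31 dB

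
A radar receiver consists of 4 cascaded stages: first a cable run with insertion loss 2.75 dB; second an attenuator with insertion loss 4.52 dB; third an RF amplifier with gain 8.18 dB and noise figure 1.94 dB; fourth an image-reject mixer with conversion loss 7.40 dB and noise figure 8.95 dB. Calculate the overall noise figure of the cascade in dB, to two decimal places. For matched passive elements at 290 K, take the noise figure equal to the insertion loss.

11.43 dB

Convert to linear (a loss of L dB is a gain of −L dB): F_i = 10^(NF_i/10), G_i = 10^(G_i,dB/10)
  Stage 1: F_1 = 10^(2.75/10) = 1.884, G_1 = 10^(−2.75/10) = 0.5309
  Stage 2: F_2 = 10^(4.52/10) = 2.831, G_2 = 10^(−4.52/10) = 0.3532
  Stage 3: F_3 = 10^(1.94/10) = 1.563, G_3 = 10^(8.18/10) = 6.577
  Stage 4: F_4 = 10^(8.95/10) = 7.852, G_4 = 10^(−7.40/10) = 0.1820
Friis cascade:
  F = 1.884 + (2.831 − 1)/0.5309 + (1.563 − 1)/0.1875 + (7.852 − 1)/1.233 = 13.89
NF = 10 log₁₀(13.89) = 11.43 dB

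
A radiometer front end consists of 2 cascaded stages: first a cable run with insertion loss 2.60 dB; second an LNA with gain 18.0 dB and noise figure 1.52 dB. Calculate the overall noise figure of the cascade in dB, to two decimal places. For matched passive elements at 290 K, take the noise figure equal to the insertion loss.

4.12 dB

Convert to linear (a loss of L dB is a gain of −L dB): F_i = 10^(NF_i/10), G_i = 10^(G_i,dB/10)
  Stage 1: F_1 = 10^(2.60/10) = 1.820, G_1 = 10^(−2.60/10) = 0.5495
  Stage 2: F_2 = 10^(1.52/10) = 1.419, G_2 = 10^(18.0/10) = 63.10
Friis cascade:
  F = 1.820 + (1.419 − 1)/0.5495 = 2.582
NF = 10 log₁₀(2.582) = 4.12 dB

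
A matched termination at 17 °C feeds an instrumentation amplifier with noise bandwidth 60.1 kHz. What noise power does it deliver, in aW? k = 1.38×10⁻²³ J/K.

T = 17 °C + 273.15 = 290.15 K
P_n = kTB = 1.38×10⁻²³ × 290.15 × 6.01×10⁴ = 2.41×10⁻¹⁶ W = 241 aW

241 aW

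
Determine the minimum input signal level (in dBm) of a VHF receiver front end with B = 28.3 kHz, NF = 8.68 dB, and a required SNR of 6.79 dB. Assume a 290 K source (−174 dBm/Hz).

−114.0 dBm

Sensitivity = −174 + 10 log₁₀(B) + NF + SNR_min
= −174 + 44.52 + 8.68 + 6.79
= −114.01 dBm → −114.0 dBm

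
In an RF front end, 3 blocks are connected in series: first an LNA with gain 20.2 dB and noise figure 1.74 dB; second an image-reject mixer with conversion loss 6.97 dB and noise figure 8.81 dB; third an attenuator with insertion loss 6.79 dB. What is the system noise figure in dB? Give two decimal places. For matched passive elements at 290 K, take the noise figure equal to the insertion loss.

Convert to linear (a loss of L dB is a gain of −L dB): F_i = 10^(NF_i/10), G_i = 10^(G_i,dB/10)
  Stage 1: F_1 = 10^(1.74/10) = 1.493, G_1 = 10^(20.2/10) = 104.7
  Stage 2: F_2 = 10^(8.81/10) = 7.603, G_2 = 10^(−6.97/10) = 0.2009
  Stage 3: F_3 = 10^(6.79/10) = 4.775, G_3 = 10^(−6.79/10) = 0.2094
Friis cascade:
  F = 1.493 + (7.603 − 1)/104.7 + (4.775 − 1)/21.04 = 1.735
NF = 10 log₁₀(1.735) = 2.39 dB

2.39 dB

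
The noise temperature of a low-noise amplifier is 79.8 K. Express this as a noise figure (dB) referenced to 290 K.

1.06 dB

F = 1 + T_e/T₀ = 1 + 79.8/290 = 1.27517
NF = 10 log₁₀(1.27517) = 1.06 dB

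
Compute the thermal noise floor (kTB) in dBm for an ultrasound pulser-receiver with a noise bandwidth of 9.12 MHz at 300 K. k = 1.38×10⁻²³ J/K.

P_n = kTB = 1.38×10⁻²³ × 300 × 9.12×10⁶ = 3.78×10⁻¹⁴ W
In dBm: 10 log₁₀(3.78×10⁻¹⁴ / 10⁻³) = −104.2 dBm

−104.2 dBm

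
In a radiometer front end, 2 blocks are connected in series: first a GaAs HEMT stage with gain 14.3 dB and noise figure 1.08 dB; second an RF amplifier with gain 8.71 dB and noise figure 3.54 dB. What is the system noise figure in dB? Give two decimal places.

Convert to linear (a loss of L dB is a gain of −L dB): F_i = 10^(NF_i/10), G_i = 10^(G_i,dB/10)
  Stage 1: F_1 = 10^(1.08/10) = 1.282, G_1 = 10^(14.3/10) = 26.92
  Stage 2: F_2 = 10^(3.54/10) = 2.259, G_2 = 10^(8.71/10) = 7.430
Friis cascade:
  F = 1.282 + (2.259 − 1)/26.92 = 1.329
NF = 10 log₁₀(1.329) = 1.24 dB

1.24 dB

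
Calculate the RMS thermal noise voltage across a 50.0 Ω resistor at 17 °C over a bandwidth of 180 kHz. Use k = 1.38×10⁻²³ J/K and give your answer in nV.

380 nV

T = 17 °C + 273.15 = 290.15 K
V_n = √(4kTRB)
4kTRB = 4 × 1.38×10⁻²³ × 290.15 × 5.00×10¹ × 1.80×10⁵ = 1.44×10⁻¹³ V²
V_n = √(1.44×10⁻¹³) = 3.80×10⁻⁷ V = 380 nV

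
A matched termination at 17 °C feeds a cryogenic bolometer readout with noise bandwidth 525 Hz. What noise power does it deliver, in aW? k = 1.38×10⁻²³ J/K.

2.10 aW

T = 17 °C + 273.15 = 290.15 K
P_n = kTB = 1.38×10⁻²³ × 290.15 × 5.25×10² = 2.10×10⁻¹⁸ W = 2.10 aW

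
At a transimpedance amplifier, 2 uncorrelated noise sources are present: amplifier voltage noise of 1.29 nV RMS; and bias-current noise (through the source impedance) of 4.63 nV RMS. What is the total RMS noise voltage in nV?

Uncorrelated sources add in power (mean-square): V_tot = √(ΣV_i²)
V_tot = √[(1.29×10⁻⁹)² + (4.63×10⁻⁹)²] = 4.81×10⁻⁹ V = 4.81 nV

4.81 nV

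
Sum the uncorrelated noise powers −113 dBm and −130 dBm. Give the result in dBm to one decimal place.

−112.9 dBm

Convert to linear, add, convert back:
P₁ = 5.01×10⁻¹⁵ W, P₂ = 1.00×10⁻¹⁶ W
P_tot = 5.11×10⁻¹⁵ W → 10 log₁₀(P_tot / 10⁻³) = −112.9 dBm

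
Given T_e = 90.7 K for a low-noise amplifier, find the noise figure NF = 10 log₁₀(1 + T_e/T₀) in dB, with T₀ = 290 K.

1.18 dB

F = 1 + T_e/T₀ = 1 + 90.7/290 = 1.31276
NF = 10 log₁₀(1.31276) = 1.18 dB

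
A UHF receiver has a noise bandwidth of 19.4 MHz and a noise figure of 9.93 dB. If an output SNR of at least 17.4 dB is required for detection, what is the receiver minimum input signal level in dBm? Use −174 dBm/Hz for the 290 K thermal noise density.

Sensitivity = −174 + 10 log₁₀(B) + NF + SNR_min
= −174 + 72.88 + 9.93 + 17.4
= −73.79 dBm → −73.8 dBm

−73.8 dBm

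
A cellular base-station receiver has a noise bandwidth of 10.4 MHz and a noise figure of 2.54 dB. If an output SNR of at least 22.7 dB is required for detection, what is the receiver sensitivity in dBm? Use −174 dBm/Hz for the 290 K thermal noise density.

Sensitivity = −174 + 10 log₁₀(B) + NF + SNR_min
= −174 + 70.17 + 2.54 + 22.7
= −78.59 dBm → −78.6 dBm

−78.6 dBm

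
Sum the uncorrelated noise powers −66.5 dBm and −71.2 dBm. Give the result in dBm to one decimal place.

Convert to linear, add, convert back:
P₁ = 2.24×10⁻¹⁰ W, P₂ = 7.59×10⁻¹¹ W
P_tot = 3.00×10⁻¹⁰ W → 10 log₁₀(P_tot / 10⁻³) = −65.2 dBm

−65.2 dBm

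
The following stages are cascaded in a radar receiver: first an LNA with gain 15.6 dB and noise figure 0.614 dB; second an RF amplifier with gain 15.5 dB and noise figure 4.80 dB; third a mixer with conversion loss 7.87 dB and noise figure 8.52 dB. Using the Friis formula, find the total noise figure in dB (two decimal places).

0.84 dB

Convert to linear (a loss of L dB is a gain of −L dB): F_i = 10^(NF_i/10), G_i = 10^(G_i,dB/10)
  Stage 1: F_1 = 10^(0.614/10) = 1.152, G_1 = 10^(15.6/10) = 36.31
  Stage 2: F_2 = 10^(4.80/10) = 3.020, G_2 = 10^(15.5/10) = 35.48
  Stage 3: F_3 = 10^(8.52/10) = 7.112, G_3 = 10^(−7.87/10) = 0.1633
Friis cascade:
  F = 1.152 + (3.020 − 1)/36.31 + (7.112 − 1)/1288 = 1.212
NF = 10 log₁₀(1.212) = 0.84 dB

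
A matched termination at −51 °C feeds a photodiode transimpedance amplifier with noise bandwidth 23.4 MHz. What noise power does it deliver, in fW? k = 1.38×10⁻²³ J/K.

T = −51 °C + 273.15 = 222.15 K
P_n = kTB = 1.38×10⁻²³ × 222.15 × 2.34×10⁷ = 7.17×10⁻¹⁴ W = 71.7 fW

71.7 fW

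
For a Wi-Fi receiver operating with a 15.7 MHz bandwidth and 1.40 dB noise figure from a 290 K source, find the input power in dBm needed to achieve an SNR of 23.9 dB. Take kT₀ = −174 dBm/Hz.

Sensitivity = −174 + 10 log₁₀(B) + NF + SNR_min
= −174 + 71.96 + 1.40 + 23.9
= −76.74 dBm → −76.7 dBm

−76.7 dBm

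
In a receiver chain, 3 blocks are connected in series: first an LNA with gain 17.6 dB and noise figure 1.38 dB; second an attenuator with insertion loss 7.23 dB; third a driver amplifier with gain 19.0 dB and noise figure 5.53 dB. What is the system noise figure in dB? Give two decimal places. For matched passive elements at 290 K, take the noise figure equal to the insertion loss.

Convert to linear (a loss of L dB is a gain of −L dB): F_i = 10^(NF_i/10), G_i = 10^(G_i,dB/10)
  Stage 1: F_1 = 10^(1.38/10) = 1.374, G_1 = 10^(17.6/10) = 57.54
  Stage 2: F_2 = 10^(7.23/10) = 5.284, G_2 = 10^(−7.23/10) = 0.1892
  Stage 3: F_3 = 10^(5.53/10) = 3.573, G_3 = 10^(19.0/10) = 79.43
Friis cascade:
  F = 1.374 + (5.284 − 1)/57.54 + (3.573 − 1)/10.89 = 1.685
NF = 10 log₁₀(1.685) = 2.27 dB

2.27 dB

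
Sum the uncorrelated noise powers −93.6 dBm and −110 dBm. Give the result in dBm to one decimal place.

Convert to linear, add, convert back:
P₁ = 4.37×10⁻¹³ W, P₂ = 1.00×10⁻¹⁴ W
P_tot = 4.47×10⁻¹³ W → 10 log₁₀(P_tot / 10⁻³) = −93.5 dBm

−93.5 dBm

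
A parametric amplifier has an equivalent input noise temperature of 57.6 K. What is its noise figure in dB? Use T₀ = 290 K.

0.787 dB

F = 1 + T_e/T₀ = 1 + 57.6/290 = 1.19862
NF = 10 log₁₀(1.19862) = 0.787 dB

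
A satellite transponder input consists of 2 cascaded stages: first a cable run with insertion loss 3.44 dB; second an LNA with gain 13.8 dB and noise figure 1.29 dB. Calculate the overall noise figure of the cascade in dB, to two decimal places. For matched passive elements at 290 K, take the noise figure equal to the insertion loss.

4.73 dB

Convert to linear (a loss of L dB is a gain of −L dB): F_i = 10^(NF_i/10), G_i = 10^(G_i,dB/10)
  Stage 1: F_1 = 10^(3.44/10) = 2.208, G_1 = 10^(−3.44/10) = 0.4529
  Stage 2: F_2 = 10^(1.29/10) = 1.346, G_2 = 10^(13.8/10) = 23.99
Friis cascade:
  F = 2.208 + (1.346 − 1)/0.4529 = 2.972
NF = 10 log₁₀(2.972) = 4.73 dB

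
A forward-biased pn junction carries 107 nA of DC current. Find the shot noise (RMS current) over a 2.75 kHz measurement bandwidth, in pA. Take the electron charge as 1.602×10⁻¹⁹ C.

I_n = √(2qI·B)
2qI·B = 2 × 1.602×10⁻¹⁹ × 1.07×10⁻⁷ × 2.75×10³ = 9.43×10⁻²³ A²
I_n = √(9.43×10⁻²³) = 9.71×10⁻¹² A = 9.71 pA

9.71 pA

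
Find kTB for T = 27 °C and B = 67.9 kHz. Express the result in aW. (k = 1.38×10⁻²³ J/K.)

T = 27 °C + 273.15 = 300.15 K
P_n = kTB = 1.38×10⁻²³ × 300.15 × 6.79×10⁴ = 2.81×10⁻¹⁶ W = 281 aW

281 aW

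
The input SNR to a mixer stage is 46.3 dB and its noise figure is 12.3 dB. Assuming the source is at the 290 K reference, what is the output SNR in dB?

34.0 dB

By definition F = SNR_in/SNR_out, so in dB: SNR_out = SNR_in − NF
SNR_out = 46.3 − 12.3 = 34.0 dB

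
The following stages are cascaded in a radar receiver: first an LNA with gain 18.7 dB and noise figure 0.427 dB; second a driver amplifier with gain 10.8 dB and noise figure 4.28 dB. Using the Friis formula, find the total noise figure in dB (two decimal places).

Convert to linear (a loss of L dB is a gain of −L dB): F_i = 10^(NF_i/10), G_i = 10^(G_i,dB/10)
  Stage 1: F_1 = 10^(0.427/10) = 1.103, G_1 = 10^(18.7/10) = 74.13
  Stage 2: F_2 = 10^(4.28/10) = 2.679, G_2 = 10^(10.8/10) = 12.02
Friis cascade:
  F = 1.103 + (2.679 − 1)/74.13 = 1.126
NF = 10 log₁₀(1.126) = 0.52 dB

0.52 dB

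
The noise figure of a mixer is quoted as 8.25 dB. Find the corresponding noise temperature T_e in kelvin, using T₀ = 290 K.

F = 10^(8.25/10) = 6.68344
T_e = (F − 1)·T₀ = (6.68344 − 1) × 290 = 1648 K

1648 K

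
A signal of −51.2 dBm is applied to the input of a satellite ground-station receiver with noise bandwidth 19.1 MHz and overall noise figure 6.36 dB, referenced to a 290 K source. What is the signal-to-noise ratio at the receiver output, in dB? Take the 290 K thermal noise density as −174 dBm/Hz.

Noise floor: N = −174 + 10 log₁₀(B) + NF
10 log₁₀(1.91×10⁷) = 72.81 dB
N = −174 + 72.81 + 6.36 = −94.83 dBm
SNR = P_sig − N = −51.2 − (−94.83) = 43.63 dB → 43.6 dB

43.6 dB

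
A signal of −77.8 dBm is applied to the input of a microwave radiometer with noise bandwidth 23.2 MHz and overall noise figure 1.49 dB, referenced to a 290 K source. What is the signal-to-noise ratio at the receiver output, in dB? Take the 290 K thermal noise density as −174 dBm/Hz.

Noise floor: N = −174 + 10 log₁₀(B) + NF
10 log₁₀(2.32×10⁷) = 73.65 dB
N = −174 + 73.65 + 1.49 = −98.86 dBm
SNR = P_sig − N = −77.8 − (−98.86) = 21.06 dB → 21.1 dB

21.1 dB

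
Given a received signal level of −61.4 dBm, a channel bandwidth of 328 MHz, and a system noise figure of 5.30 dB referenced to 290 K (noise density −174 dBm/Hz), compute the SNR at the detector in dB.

22.1 dB

Noise floor: N = −174 + 10 log₁₀(B) + NF
10 log₁₀(3.28×10⁸) = 85.16 dB
N = −174 + 85.16 + 5.30 = −83.54 dBm
SNR = P_sig − N = −61.4 − (−83.54) = 22.14 dB → 22.1 dB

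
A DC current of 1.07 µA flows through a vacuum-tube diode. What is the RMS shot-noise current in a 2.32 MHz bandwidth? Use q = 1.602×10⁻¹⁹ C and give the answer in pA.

I_n = √(2qI·B)
2qI·B = 2 × 1.602×10⁻¹⁹ × 1.07×10⁻⁶ × 2.32×10⁶ = 7.95×10⁻¹⁹ A²
I_n = √(7.95×10⁻¹⁹) = 8.92×10⁻¹⁰ A = 892 pA

892 pA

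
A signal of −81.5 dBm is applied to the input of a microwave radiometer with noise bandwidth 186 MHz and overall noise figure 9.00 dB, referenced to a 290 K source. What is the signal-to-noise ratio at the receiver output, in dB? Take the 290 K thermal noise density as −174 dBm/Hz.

Noise floor: N = −174 + 10 log₁₀(B) + NF
10 log₁₀(1.86×10⁸) = 82.7 dB
N = −174 + 82.7 + 9.00 = −82.30 dBm
SNR = P_sig − N = −81.5 − (−82.30) = 0.80 dB → 0.8 dB

0.8 dB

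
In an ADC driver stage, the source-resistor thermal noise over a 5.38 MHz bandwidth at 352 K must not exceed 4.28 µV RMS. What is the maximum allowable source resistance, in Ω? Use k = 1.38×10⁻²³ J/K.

Johnson–Nyquist: V_n = √(4kTRB) ⇒ R = V_n² / (4kTB)
4kTB = 4 × 1.38×10⁻²³ × 352 × 5.38×10⁶ = 1.05×10⁻¹³
R = (4.28×10⁻⁶)² / 1.05×10⁻¹³ = 1.75×10² Ω = 175 Ω

175 Ω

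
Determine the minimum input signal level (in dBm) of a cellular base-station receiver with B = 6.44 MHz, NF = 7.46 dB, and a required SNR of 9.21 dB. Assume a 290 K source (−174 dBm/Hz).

−89.2 dBm

Sensitivity = −174 + 10 log₁₀(B) + NF + SNR_min
= −174 + 68.09 + 7.46 + 9.21
= −89.24 dBm → −89.2 dBm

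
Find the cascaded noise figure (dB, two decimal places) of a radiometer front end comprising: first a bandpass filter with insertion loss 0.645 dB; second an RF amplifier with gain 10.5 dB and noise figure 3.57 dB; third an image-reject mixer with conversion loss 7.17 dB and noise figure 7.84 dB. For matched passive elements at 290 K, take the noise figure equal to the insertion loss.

Convert to linear (a loss of L dB is a gain of −L dB): F_i = 10^(NF_i/10), G_i = 10^(G_i,dB/10)
  Stage 1: F_1 = 10^(0.645/10) = 1.160, G_1 = 10^(−0.645/10) = 0.8620
  Stage 2: F_2 = 10^(3.57/10) = 2.275, G_2 = 10^(10.5/10) = 11.22
  Stage 3: F_3 = 10^(7.84/10) = 6.081, G_3 = 10^(−7.17/10) = 0.1919
Friis cascade:
  F = 1.160 + (2.275 − 1)/0.8620 + (6.081 − 1)/9.672 = 3.165
NF = 10 log₁₀(3.165) = 5.00 dB

5.00 dB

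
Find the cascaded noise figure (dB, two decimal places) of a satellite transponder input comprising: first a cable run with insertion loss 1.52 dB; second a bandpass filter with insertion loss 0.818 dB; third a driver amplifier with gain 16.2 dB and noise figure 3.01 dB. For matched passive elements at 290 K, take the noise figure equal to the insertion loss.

5.35 dB

Convert to linear (a loss of L dB is a gain of −L dB): F_i = 10^(NF_i/10), G_i = 10^(G_i,dB/10)
  Stage 1: F_1 = 10^(1.52/10) = 1.419, G_1 = 10^(−1.52/10) = 0.7047
  Stage 2: F_2 = 10^(0.818/10) = 1.207, G_2 = 10^(−0.818/10) = 0.8283
  Stage 3: F_3 = 10^(3.01/10) = 2.000, G_3 = 10^(16.2/10) = 41.69
Friis cascade:
  F = 1.419 + (1.207 − 1)/0.7047 + (2.000 − 1)/0.5837 = 3.426
NF = 10 log₁₀(3.426) = 5.35 dB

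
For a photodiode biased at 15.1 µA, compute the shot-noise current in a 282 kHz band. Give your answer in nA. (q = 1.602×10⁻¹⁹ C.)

I_n = √(2qI·B)
2qI·B = 2 × 1.602×10⁻¹⁹ × 1.51×10⁻⁵ × 2.82×10⁵ = 1.36×10⁻¹⁸ A²
I_n = √(1.36×10⁻¹⁸) = 1.17×10⁻⁹ A = 1.17 nA

1.17 nA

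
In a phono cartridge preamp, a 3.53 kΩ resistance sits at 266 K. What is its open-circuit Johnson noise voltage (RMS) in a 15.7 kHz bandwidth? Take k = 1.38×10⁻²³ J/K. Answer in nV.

V_n = √(4kTRB)
4kTRB = 4 × 1.38×10⁻²³ × 266 × 3.53×10³ × 1.57×10⁴ = 8.14×10⁻¹³ V²
V_n = √(8.14×10⁻¹³) = 9.02×10⁻⁷ V = 902 nV

902 nV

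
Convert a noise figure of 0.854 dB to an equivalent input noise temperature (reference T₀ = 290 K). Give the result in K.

63.0 K

F = 10^(0.854/10) = 1.21731
T_e = (F − 1)·T₀ = (1.21731 − 1) × 290 = 63.0 K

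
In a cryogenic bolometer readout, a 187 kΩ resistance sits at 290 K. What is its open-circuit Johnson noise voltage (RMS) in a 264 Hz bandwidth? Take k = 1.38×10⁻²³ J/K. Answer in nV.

V_n = √(4kTRB)
4kTRB = 4 × 1.38×10⁻²³ × 290 × 1.87×10⁵ × 2.64×10² = 7.90×10⁻¹³ V²
V_n = √(7.90×10⁻¹³) = 8.89×10⁻⁷ V = 889 nV

889 nV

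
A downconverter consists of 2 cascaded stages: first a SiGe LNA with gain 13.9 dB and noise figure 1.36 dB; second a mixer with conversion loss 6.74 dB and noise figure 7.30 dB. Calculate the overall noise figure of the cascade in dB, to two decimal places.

Convert to linear (a loss of L dB is a gain of −L dB): F_i = 10^(NF_i/10), G_i = 10^(G_i,dB/10)
  Stage 1: F_1 = 10^(1.36/10) = 1.368, G_1 = 10^(13.9/10) = 24.55
  Stage 2: F_2 = 10^(7.30/10) = 5.370, G_2 = 10^(−6.74/10) = 0.2118
Friis cascade:
  F = 1.368 + (5.370 − 1)/24.55 = 1.546
NF = 10 log₁₀(1.546) = 1.89 dB

1.89 dB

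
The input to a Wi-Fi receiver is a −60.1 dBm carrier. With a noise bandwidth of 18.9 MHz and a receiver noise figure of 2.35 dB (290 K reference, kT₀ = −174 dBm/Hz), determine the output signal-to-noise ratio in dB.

Noise floor: N = −174 + 10 log₁₀(B) + NF
10 log₁₀(1.89×10⁷) = 72.76 dB
N = −174 + 72.76 + 2.35 = −98.89 dBm
SNR = P_sig − N = −60.1 − (−98.89) = 38.79 dB → 38.8 dB

38.8 dB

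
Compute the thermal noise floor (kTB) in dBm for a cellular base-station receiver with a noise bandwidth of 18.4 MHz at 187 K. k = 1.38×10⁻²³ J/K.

−103.2 dBm

P_n = kTB = 1.38×10⁻²³ × 187 × 1.84×10⁷ = 4.75×10⁻¹⁴ W
In dBm: 10 log₁₀(4.75×10⁻¹⁴ / 10⁻³) = −103.2 dBm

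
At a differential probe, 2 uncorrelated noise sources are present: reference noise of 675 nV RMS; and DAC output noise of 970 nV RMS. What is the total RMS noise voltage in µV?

1.18 µV

Uncorrelated sources add in power (mean-square): V_tot = √(ΣV_i²)
V_tot = √[(6.75×10⁻⁷)² + (9.70×10⁻⁷)²] = 1.18×10⁻⁶ V = 1.18 µV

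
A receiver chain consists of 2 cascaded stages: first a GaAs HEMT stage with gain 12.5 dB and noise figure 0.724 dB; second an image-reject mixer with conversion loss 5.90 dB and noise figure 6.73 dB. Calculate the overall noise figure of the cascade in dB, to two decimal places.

1.43 dB

Convert to linear (a loss of L dB is a gain of −L dB): F_i = 10^(NF_i/10), G_i = 10^(G_i,dB/10)
  Stage 1: F_1 = 10^(0.724/10) = 1.181, G_1 = 10^(12.5/10) = 17.78
  Stage 2: F_2 = 10^(6.73/10) = 4.710, G_2 = 10^(−5.90/10) = 0.2570
Friis cascade:
  F = 1.181 + (4.710 − 1)/17.78 = 1.390
NF = 10 log₁₀(1.390) = 1.43 dB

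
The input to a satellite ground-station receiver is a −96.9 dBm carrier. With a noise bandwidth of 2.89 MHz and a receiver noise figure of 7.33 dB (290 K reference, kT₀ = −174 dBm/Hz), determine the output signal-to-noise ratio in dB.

Noise floor: N = −174 + 10 log₁₀(B) + NF
10 log₁₀(2.89×10⁶) = 64.61 dB
N = −174 + 64.61 + 7.33 = −102.06 dBm
SNR = P_sig − N = −96.9 − (−102.06) = 5.16 dB → 5.2 dB

5.2 dB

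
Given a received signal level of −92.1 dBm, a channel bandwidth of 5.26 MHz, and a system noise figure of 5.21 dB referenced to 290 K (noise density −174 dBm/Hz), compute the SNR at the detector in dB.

9.5 dB

Noise floor: N = −174 + 10 log₁₀(B) + NF
10 log₁₀(5.26×10⁶) = 67.21 dB
N = −174 + 67.21 + 5.21 = −101.58 dBm
SNR = P_sig − N = −92.1 − (−101.58) = 9.48 dB → 9.5 dB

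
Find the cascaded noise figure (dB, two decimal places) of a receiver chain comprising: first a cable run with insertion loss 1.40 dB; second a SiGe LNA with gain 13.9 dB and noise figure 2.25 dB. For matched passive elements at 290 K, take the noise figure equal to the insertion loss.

3.65 dB

Convert to linear (a loss of L dB is a gain of −L dB): F_i = 10^(NF_i/10), G_i = 10^(G_i,dB/10)
  Stage 1: F_1 = 10^(1.40/10) = 1.380, G_1 = 10^(−1.40/10) = 0.7244
  Stage 2: F_2 = 10^(2.25/10) = 1.679, G_2 = 10^(13.9/10) = 24.55
Friis cascade:
  F = 1.380 + (1.679 − 1)/0.7244 = 2.317
NF = 10 log₁₀(2.317) = 3.65 dB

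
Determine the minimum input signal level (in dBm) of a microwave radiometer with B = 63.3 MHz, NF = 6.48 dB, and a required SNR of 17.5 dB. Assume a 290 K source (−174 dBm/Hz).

−72.0 dBm

Sensitivity = −174 + 10 log₁₀(B) + NF + SNR_min
= −174 + 78.01 + 6.48 + 17.5
= −72.01 dBm → −72.0 dBm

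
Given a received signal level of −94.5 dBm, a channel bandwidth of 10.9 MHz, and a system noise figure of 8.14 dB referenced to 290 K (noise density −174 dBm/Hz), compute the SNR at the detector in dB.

Noise floor: N = −174 + 10 log₁₀(B) + NF
10 log₁₀(1.09×10⁷) = 70.37 dB
N = −174 + 70.37 + 8.14 = −95.49 dBm
SNR = P_sig − N = −94.5 − (−95.49) = 0.99 dB → 1.0 dB

1.0 dB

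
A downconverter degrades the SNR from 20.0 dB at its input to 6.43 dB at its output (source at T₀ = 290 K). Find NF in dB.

13.57 dB

NF (dB) = SNR_in(dB) − SNR_out(dB) when the source is at T₀
NF = 20.0 − 6.43 = 13.57 dB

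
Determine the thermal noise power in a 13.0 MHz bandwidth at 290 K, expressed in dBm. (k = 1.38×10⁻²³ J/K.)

−102.8 dBm

P_n = kTB = 1.38×10⁻²³ × 290 × 1.30×10⁷ = 5.20×10⁻¹⁴ W
In dBm: 10 log₁₀(5.20×10⁻¹⁴ / 10⁻³) = −102.8 dBm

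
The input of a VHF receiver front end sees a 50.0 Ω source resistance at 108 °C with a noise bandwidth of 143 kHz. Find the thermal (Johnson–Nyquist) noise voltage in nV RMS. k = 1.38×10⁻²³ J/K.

388 nV

T = 108 °C + 273.15 = 381.15 K
V_n = √(4kTRB)
4kTRB = 4 × 1.38×10⁻²³ × 381.15 × 5.00×10¹ × 1.43×10⁵ = 1.50×10⁻¹³ V²
V_n = √(1.50×10⁻¹³) = 3.88×10⁻⁷ V = 388 nV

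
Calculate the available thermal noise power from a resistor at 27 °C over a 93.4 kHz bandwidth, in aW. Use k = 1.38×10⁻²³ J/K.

387 aW

T = 27 °C + 273.15 = 300.15 K
P_n = kTB = 1.38×10⁻²³ × 300.15 × 9.34×10⁴ = 3.87×10⁻¹⁶ W = 387 aW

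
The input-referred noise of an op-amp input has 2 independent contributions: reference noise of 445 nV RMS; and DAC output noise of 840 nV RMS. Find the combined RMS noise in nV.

Uncorrelated sources add in power (mean-square): V_tot = √(ΣV_i²)
V_tot = √[(4.45×10⁻⁷)² + (8.40×10⁻⁷)²] = 9.51×10⁻⁷ V = 951 nV

951 nV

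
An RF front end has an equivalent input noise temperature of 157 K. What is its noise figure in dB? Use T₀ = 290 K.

F = 1 + T_e/T₀ = 1 + 157/290 = 1.54138
NF = 10 log₁₀(1.54138) = 1.88 dB

1.88 dB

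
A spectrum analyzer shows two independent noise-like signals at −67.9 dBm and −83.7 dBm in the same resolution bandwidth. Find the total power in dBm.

−67.8 dBm

Convert to linear, add, convert back:
P₁ = 1.62×10⁻¹⁰ W, P₂ = 4.27×10⁻¹² W
P_tot = 1.66×10⁻¹⁰ W → 10 log₁₀(P_tot / 10⁻³) = −67.8 dBm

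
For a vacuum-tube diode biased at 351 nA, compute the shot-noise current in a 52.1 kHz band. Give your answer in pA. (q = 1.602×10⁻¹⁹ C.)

I_n = √(2qI·B)
2qI·B = 2 × 1.602×10⁻¹⁹ × 3.51×10⁻⁷ × 5.21×10⁴ = 5.86×10⁻²¹ A²
I_n = √(5.86×10⁻²¹) = 7.65×10⁻¹¹ A = 76.5 pA

76.5 pA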